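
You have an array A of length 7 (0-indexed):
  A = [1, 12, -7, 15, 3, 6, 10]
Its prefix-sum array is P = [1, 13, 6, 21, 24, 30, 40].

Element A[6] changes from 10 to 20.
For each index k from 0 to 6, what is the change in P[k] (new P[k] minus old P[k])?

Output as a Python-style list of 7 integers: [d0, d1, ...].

Element change: A[6] 10 -> 20, delta = 10
For k < 6: P[k] unchanged, delta_P[k] = 0
For k >= 6: P[k] shifts by exactly 10
Delta array: [0, 0, 0, 0, 0, 0, 10]

Answer: [0, 0, 0, 0, 0, 0, 10]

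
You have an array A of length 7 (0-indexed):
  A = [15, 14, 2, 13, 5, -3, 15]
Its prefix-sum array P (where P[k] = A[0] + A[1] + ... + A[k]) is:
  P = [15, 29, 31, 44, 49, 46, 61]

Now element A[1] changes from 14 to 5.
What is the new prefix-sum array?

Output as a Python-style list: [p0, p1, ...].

Answer: [15, 20, 22, 35, 40, 37, 52]

Derivation:
Change: A[1] 14 -> 5, delta = -9
P[k] for k < 1: unchanged (A[1] not included)
P[k] for k >= 1: shift by delta = -9
  P[0] = 15 + 0 = 15
  P[1] = 29 + -9 = 20
  P[2] = 31 + -9 = 22
  P[3] = 44 + -9 = 35
  P[4] = 49 + -9 = 40
  P[5] = 46 + -9 = 37
  P[6] = 61 + -9 = 52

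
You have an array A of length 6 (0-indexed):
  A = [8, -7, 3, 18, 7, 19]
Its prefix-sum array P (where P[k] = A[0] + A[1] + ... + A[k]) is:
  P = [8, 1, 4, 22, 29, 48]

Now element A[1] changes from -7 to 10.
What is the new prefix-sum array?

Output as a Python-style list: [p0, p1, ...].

Answer: [8, 18, 21, 39, 46, 65]

Derivation:
Change: A[1] -7 -> 10, delta = 17
P[k] for k < 1: unchanged (A[1] not included)
P[k] for k >= 1: shift by delta = 17
  P[0] = 8 + 0 = 8
  P[1] = 1 + 17 = 18
  P[2] = 4 + 17 = 21
  P[3] = 22 + 17 = 39
  P[4] = 29 + 17 = 46
  P[5] = 48 + 17 = 65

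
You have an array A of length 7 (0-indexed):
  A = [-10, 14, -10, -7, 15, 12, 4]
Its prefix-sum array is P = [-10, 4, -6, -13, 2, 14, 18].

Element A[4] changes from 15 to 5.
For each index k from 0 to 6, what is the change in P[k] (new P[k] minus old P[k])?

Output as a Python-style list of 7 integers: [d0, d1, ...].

Element change: A[4] 15 -> 5, delta = -10
For k < 4: P[k] unchanged, delta_P[k] = 0
For k >= 4: P[k] shifts by exactly -10
Delta array: [0, 0, 0, 0, -10, -10, -10]

Answer: [0, 0, 0, 0, -10, -10, -10]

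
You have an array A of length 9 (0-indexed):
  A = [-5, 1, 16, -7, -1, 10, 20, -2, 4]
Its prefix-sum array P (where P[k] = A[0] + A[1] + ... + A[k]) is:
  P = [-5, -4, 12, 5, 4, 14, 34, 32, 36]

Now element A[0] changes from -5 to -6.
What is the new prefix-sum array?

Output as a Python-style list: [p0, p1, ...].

Answer: [-6, -5, 11, 4, 3, 13, 33, 31, 35]

Derivation:
Change: A[0] -5 -> -6, delta = -1
P[k] for k < 0: unchanged (A[0] not included)
P[k] for k >= 0: shift by delta = -1
  P[0] = -5 + -1 = -6
  P[1] = -4 + -1 = -5
  P[2] = 12 + -1 = 11
  P[3] = 5 + -1 = 4
  P[4] = 4 + -1 = 3
  P[5] = 14 + -1 = 13
  P[6] = 34 + -1 = 33
  P[7] = 32 + -1 = 31
  P[8] = 36 + -1 = 35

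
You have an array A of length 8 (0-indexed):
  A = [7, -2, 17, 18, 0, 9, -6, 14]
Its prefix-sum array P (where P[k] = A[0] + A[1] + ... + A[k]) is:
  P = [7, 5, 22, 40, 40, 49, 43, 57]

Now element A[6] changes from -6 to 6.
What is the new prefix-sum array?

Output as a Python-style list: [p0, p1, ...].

Change: A[6] -6 -> 6, delta = 12
P[k] for k < 6: unchanged (A[6] not included)
P[k] for k >= 6: shift by delta = 12
  P[0] = 7 + 0 = 7
  P[1] = 5 + 0 = 5
  P[2] = 22 + 0 = 22
  P[3] = 40 + 0 = 40
  P[4] = 40 + 0 = 40
  P[5] = 49 + 0 = 49
  P[6] = 43 + 12 = 55
  P[7] = 57 + 12 = 69

Answer: [7, 5, 22, 40, 40, 49, 55, 69]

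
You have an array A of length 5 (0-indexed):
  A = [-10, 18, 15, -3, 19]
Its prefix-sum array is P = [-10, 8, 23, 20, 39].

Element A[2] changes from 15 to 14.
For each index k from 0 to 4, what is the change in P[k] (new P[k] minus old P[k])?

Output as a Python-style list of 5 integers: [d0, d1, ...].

Element change: A[2] 15 -> 14, delta = -1
For k < 2: P[k] unchanged, delta_P[k] = 0
For k >= 2: P[k] shifts by exactly -1
Delta array: [0, 0, -1, -1, -1]

Answer: [0, 0, -1, -1, -1]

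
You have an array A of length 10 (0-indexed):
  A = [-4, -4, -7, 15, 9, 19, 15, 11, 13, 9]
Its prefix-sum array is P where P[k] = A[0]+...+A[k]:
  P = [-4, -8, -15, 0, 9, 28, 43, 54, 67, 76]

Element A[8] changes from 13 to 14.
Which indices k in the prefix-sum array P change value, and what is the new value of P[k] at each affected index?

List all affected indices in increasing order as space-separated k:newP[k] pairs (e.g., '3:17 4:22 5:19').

P[k] = A[0] + ... + A[k]
P[k] includes A[8] iff k >= 8
Affected indices: 8, 9, ..., 9; delta = 1
  P[8]: 67 + 1 = 68
  P[9]: 76 + 1 = 77

Answer: 8:68 9:77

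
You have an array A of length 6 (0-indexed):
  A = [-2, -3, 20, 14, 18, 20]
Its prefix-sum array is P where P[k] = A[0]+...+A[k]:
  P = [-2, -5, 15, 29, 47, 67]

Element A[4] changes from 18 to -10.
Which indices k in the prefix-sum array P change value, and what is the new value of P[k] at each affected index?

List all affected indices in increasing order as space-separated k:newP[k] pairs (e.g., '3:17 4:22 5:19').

Answer: 4:19 5:39

Derivation:
P[k] = A[0] + ... + A[k]
P[k] includes A[4] iff k >= 4
Affected indices: 4, 5, ..., 5; delta = -28
  P[4]: 47 + -28 = 19
  P[5]: 67 + -28 = 39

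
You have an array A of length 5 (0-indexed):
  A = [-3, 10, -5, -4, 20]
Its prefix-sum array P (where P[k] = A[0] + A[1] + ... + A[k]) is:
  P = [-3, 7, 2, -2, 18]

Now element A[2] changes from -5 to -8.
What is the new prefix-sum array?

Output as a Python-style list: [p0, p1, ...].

Answer: [-3, 7, -1, -5, 15]

Derivation:
Change: A[2] -5 -> -8, delta = -3
P[k] for k < 2: unchanged (A[2] not included)
P[k] for k >= 2: shift by delta = -3
  P[0] = -3 + 0 = -3
  P[1] = 7 + 0 = 7
  P[2] = 2 + -3 = -1
  P[3] = -2 + -3 = -5
  P[4] = 18 + -3 = 15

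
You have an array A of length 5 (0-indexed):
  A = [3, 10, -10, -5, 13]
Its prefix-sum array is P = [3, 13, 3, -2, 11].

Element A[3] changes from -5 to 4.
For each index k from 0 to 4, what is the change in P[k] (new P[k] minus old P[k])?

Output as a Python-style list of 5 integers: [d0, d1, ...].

Element change: A[3] -5 -> 4, delta = 9
For k < 3: P[k] unchanged, delta_P[k] = 0
For k >= 3: P[k] shifts by exactly 9
Delta array: [0, 0, 0, 9, 9]

Answer: [0, 0, 0, 9, 9]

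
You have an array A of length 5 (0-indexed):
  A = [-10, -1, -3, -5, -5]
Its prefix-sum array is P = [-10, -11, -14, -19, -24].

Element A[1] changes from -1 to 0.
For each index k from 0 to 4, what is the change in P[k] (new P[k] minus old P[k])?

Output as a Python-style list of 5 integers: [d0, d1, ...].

Answer: [0, 1, 1, 1, 1]

Derivation:
Element change: A[1] -1 -> 0, delta = 1
For k < 1: P[k] unchanged, delta_P[k] = 0
For k >= 1: P[k] shifts by exactly 1
Delta array: [0, 1, 1, 1, 1]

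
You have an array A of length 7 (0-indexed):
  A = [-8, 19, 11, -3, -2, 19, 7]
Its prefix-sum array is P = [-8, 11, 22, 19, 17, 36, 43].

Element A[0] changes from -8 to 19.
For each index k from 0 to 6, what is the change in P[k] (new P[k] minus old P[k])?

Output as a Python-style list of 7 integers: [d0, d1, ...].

Answer: [27, 27, 27, 27, 27, 27, 27]

Derivation:
Element change: A[0] -8 -> 19, delta = 27
For k < 0: P[k] unchanged, delta_P[k] = 0
For k >= 0: P[k] shifts by exactly 27
Delta array: [27, 27, 27, 27, 27, 27, 27]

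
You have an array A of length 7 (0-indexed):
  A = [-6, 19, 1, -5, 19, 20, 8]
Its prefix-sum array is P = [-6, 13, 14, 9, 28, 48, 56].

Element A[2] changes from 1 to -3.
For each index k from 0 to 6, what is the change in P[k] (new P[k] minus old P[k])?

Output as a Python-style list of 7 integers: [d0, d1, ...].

Answer: [0, 0, -4, -4, -4, -4, -4]

Derivation:
Element change: A[2] 1 -> -3, delta = -4
For k < 2: P[k] unchanged, delta_P[k] = 0
For k >= 2: P[k] shifts by exactly -4
Delta array: [0, 0, -4, -4, -4, -4, -4]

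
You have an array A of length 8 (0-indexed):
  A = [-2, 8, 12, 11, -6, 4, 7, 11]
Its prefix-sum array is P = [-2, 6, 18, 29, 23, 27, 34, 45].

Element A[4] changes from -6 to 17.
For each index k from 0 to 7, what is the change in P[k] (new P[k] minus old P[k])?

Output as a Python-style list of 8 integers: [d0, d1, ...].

Element change: A[4] -6 -> 17, delta = 23
For k < 4: P[k] unchanged, delta_P[k] = 0
For k >= 4: P[k] shifts by exactly 23
Delta array: [0, 0, 0, 0, 23, 23, 23, 23]

Answer: [0, 0, 0, 0, 23, 23, 23, 23]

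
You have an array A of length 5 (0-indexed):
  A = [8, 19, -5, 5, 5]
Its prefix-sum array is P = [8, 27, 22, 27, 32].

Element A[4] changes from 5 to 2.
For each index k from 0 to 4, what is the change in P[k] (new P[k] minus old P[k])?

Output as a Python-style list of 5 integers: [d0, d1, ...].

Element change: A[4] 5 -> 2, delta = -3
For k < 4: P[k] unchanged, delta_P[k] = 0
For k >= 4: P[k] shifts by exactly -3
Delta array: [0, 0, 0, 0, -3]

Answer: [0, 0, 0, 0, -3]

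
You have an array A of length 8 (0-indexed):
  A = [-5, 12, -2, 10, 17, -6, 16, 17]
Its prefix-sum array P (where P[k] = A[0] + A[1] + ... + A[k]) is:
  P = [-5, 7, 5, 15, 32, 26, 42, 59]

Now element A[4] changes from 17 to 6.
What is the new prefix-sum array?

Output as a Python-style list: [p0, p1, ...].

Change: A[4] 17 -> 6, delta = -11
P[k] for k < 4: unchanged (A[4] not included)
P[k] for k >= 4: shift by delta = -11
  P[0] = -5 + 0 = -5
  P[1] = 7 + 0 = 7
  P[2] = 5 + 0 = 5
  P[3] = 15 + 0 = 15
  P[4] = 32 + -11 = 21
  P[5] = 26 + -11 = 15
  P[6] = 42 + -11 = 31
  P[7] = 59 + -11 = 48

Answer: [-5, 7, 5, 15, 21, 15, 31, 48]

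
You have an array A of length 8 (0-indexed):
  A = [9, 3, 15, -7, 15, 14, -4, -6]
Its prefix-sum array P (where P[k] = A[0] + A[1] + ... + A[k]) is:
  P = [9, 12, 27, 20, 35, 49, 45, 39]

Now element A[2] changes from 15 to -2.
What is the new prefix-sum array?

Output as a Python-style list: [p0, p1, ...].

Change: A[2] 15 -> -2, delta = -17
P[k] for k < 2: unchanged (A[2] not included)
P[k] for k >= 2: shift by delta = -17
  P[0] = 9 + 0 = 9
  P[1] = 12 + 0 = 12
  P[2] = 27 + -17 = 10
  P[3] = 20 + -17 = 3
  P[4] = 35 + -17 = 18
  P[5] = 49 + -17 = 32
  P[6] = 45 + -17 = 28
  P[7] = 39 + -17 = 22

Answer: [9, 12, 10, 3, 18, 32, 28, 22]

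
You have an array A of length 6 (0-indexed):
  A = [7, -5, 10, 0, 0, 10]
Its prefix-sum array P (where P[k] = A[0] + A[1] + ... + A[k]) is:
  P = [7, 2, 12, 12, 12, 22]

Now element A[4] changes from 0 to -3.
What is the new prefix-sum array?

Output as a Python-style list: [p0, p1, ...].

Change: A[4] 0 -> -3, delta = -3
P[k] for k < 4: unchanged (A[4] not included)
P[k] for k >= 4: shift by delta = -3
  P[0] = 7 + 0 = 7
  P[1] = 2 + 0 = 2
  P[2] = 12 + 0 = 12
  P[3] = 12 + 0 = 12
  P[4] = 12 + -3 = 9
  P[5] = 22 + -3 = 19

Answer: [7, 2, 12, 12, 9, 19]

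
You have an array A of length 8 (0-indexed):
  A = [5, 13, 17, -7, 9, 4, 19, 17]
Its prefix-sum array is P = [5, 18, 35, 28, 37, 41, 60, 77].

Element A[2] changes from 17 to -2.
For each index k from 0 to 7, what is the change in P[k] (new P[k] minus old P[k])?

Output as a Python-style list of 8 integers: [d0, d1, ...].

Answer: [0, 0, -19, -19, -19, -19, -19, -19]

Derivation:
Element change: A[2] 17 -> -2, delta = -19
For k < 2: P[k] unchanged, delta_P[k] = 0
For k >= 2: P[k] shifts by exactly -19
Delta array: [0, 0, -19, -19, -19, -19, -19, -19]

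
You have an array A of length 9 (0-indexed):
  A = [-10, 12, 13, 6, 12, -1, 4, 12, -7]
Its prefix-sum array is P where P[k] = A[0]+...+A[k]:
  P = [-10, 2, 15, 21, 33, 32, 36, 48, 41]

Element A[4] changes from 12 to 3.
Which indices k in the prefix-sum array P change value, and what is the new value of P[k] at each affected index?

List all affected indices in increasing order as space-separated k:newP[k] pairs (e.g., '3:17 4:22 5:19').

Answer: 4:24 5:23 6:27 7:39 8:32

Derivation:
P[k] = A[0] + ... + A[k]
P[k] includes A[4] iff k >= 4
Affected indices: 4, 5, ..., 8; delta = -9
  P[4]: 33 + -9 = 24
  P[5]: 32 + -9 = 23
  P[6]: 36 + -9 = 27
  P[7]: 48 + -9 = 39
  P[8]: 41 + -9 = 32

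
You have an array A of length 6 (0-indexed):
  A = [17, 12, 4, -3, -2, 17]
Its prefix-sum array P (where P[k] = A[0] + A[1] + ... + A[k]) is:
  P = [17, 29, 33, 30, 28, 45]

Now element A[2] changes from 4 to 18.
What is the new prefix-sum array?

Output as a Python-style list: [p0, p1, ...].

Change: A[2] 4 -> 18, delta = 14
P[k] for k < 2: unchanged (A[2] not included)
P[k] for k >= 2: shift by delta = 14
  P[0] = 17 + 0 = 17
  P[1] = 29 + 0 = 29
  P[2] = 33 + 14 = 47
  P[3] = 30 + 14 = 44
  P[4] = 28 + 14 = 42
  P[5] = 45 + 14 = 59

Answer: [17, 29, 47, 44, 42, 59]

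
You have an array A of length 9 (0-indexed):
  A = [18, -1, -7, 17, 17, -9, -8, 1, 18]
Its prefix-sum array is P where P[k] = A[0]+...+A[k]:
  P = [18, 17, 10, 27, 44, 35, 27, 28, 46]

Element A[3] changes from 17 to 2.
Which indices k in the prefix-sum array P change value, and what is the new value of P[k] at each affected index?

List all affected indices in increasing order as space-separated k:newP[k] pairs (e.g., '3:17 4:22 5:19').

P[k] = A[0] + ... + A[k]
P[k] includes A[3] iff k >= 3
Affected indices: 3, 4, ..., 8; delta = -15
  P[3]: 27 + -15 = 12
  P[4]: 44 + -15 = 29
  P[5]: 35 + -15 = 20
  P[6]: 27 + -15 = 12
  P[7]: 28 + -15 = 13
  P[8]: 46 + -15 = 31

Answer: 3:12 4:29 5:20 6:12 7:13 8:31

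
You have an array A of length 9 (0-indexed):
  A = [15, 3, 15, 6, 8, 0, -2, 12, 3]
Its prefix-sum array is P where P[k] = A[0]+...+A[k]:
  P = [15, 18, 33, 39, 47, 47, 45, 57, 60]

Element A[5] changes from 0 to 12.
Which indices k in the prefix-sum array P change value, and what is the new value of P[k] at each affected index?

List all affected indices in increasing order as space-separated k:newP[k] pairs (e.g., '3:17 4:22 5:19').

P[k] = A[0] + ... + A[k]
P[k] includes A[5] iff k >= 5
Affected indices: 5, 6, ..., 8; delta = 12
  P[5]: 47 + 12 = 59
  P[6]: 45 + 12 = 57
  P[7]: 57 + 12 = 69
  P[8]: 60 + 12 = 72

Answer: 5:59 6:57 7:69 8:72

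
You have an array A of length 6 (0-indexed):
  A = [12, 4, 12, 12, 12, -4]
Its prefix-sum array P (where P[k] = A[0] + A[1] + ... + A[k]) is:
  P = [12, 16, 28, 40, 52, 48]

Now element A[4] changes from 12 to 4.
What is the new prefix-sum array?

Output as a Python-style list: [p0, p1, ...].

Change: A[4] 12 -> 4, delta = -8
P[k] for k < 4: unchanged (A[4] not included)
P[k] for k >= 4: shift by delta = -8
  P[0] = 12 + 0 = 12
  P[1] = 16 + 0 = 16
  P[2] = 28 + 0 = 28
  P[3] = 40 + 0 = 40
  P[4] = 52 + -8 = 44
  P[5] = 48 + -8 = 40

Answer: [12, 16, 28, 40, 44, 40]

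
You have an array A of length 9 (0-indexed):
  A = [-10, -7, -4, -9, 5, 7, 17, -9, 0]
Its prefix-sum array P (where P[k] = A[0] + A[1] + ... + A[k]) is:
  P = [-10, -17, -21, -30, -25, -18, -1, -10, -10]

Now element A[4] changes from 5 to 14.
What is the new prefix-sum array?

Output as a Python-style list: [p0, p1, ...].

Answer: [-10, -17, -21, -30, -16, -9, 8, -1, -1]

Derivation:
Change: A[4] 5 -> 14, delta = 9
P[k] for k < 4: unchanged (A[4] not included)
P[k] for k >= 4: shift by delta = 9
  P[0] = -10 + 0 = -10
  P[1] = -17 + 0 = -17
  P[2] = -21 + 0 = -21
  P[3] = -30 + 0 = -30
  P[4] = -25 + 9 = -16
  P[5] = -18 + 9 = -9
  P[6] = -1 + 9 = 8
  P[7] = -10 + 9 = -1
  P[8] = -10 + 9 = -1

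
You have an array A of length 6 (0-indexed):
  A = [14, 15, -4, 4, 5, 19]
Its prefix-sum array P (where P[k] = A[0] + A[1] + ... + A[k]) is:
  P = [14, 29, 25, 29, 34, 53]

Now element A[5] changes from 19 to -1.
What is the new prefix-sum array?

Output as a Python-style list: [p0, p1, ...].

Change: A[5] 19 -> -1, delta = -20
P[k] for k < 5: unchanged (A[5] not included)
P[k] for k >= 5: shift by delta = -20
  P[0] = 14 + 0 = 14
  P[1] = 29 + 0 = 29
  P[2] = 25 + 0 = 25
  P[3] = 29 + 0 = 29
  P[4] = 34 + 0 = 34
  P[5] = 53 + -20 = 33

Answer: [14, 29, 25, 29, 34, 33]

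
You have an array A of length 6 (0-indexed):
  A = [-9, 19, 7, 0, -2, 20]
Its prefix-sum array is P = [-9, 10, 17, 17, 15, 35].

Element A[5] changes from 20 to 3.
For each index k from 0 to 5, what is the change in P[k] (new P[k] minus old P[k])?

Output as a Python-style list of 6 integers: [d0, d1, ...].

Element change: A[5] 20 -> 3, delta = -17
For k < 5: P[k] unchanged, delta_P[k] = 0
For k >= 5: P[k] shifts by exactly -17
Delta array: [0, 0, 0, 0, 0, -17]

Answer: [0, 0, 0, 0, 0, -17]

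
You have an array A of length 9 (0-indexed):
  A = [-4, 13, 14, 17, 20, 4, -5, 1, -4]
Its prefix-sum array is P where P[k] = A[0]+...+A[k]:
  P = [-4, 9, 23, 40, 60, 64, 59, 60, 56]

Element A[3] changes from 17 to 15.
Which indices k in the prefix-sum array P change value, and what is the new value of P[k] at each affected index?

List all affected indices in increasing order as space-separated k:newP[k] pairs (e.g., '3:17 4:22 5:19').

Answer: 3:38 4:58 5:62 6:57 7:58 8:54

Derivation:
P[k] = A[0] + ... + A[k]
P[k] includes A[3] iff k >= 3
Affected indices: 3, 4, ..., 8; delta = -2
  P[3]: 40 + -2 = 38
  P[4]: 60 + -2 = 58
  P[5]: 64 + -2 = 62
  P[6]: 59 + -2 = 57
  P[7]: 60 + -2 = 58
  P[8]: 56 + -2 = 54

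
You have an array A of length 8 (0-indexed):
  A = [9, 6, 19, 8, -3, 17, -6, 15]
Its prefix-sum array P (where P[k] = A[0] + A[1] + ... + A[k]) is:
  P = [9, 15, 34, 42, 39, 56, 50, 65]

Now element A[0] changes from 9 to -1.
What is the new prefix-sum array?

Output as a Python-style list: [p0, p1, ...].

Change: A[0] 9 -> -1, delta = -10
P[k] for k < 0: unchanged (A[0] not included)
P[k] for k >= 0: shift by delta = -10
  P[0] = 9 + -10 = -1
  P[1] = 15 + -10 = 5
  P[2] = 34 + -10 = 24
  P[3] = 42 + -10 = 32
  P[4] = 39 + -10 = 29
  P[5] = 56 + -10 = 46
  P[6] = 50 + -10 = 40
  P[7] = 65 + -10 = 55

Answer: [-1, 5, 24, 32, 29, 46, 40, 55]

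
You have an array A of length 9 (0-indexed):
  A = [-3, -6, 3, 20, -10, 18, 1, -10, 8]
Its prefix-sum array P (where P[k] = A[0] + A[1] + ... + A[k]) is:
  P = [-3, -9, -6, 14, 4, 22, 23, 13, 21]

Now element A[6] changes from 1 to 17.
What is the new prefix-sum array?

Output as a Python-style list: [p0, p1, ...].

Answer: [-3, -9, -6, 14, 4, 22, 39, 29, 37]

Derivation:
Change: A[6] 1 -> 17, delta = 16
P[k] for k < 6: unchanged (A[6] not included)
P[k] for k >= 6: shift by delta = 16
  P[0] = -3 + 0 = -3
  P[1] = -9 + 0 = -9
  P[2] = -6 + 0 = -6
  P[3] = 14 + 0 = 14
  P[4] = 4 + 0 = 4
  P[5] = 22 + 0 = 22
  P[6] = 23 + 16 = 39
  P[7] = 13 + 16 = 29
  P[8] = 21 + 16 = 37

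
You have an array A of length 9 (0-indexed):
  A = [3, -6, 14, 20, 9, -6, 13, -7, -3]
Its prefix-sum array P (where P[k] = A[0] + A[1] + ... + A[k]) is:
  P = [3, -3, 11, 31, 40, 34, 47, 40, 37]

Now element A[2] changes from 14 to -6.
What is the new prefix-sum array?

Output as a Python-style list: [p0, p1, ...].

Change: A[2] 14 -> -6, delta = -20
P[k] for k < 2: unchanged (A[2] not included)
P[k] for k >= 2: shift by delta = -20
  P[0] = 3 + 0 = 3
  P[1] = -3 + 0 = -3
  P[2] = 11 + -20 = -9
  P[3] = 31 + -20 = 11
  P[4] = 40 + -20 = 20
  P[5] = 34 + -20 = 14
  P[6] = 47 + -20 = 27
  P[7] = 40 + -20 = 20
  P[8] = 37 + -20 = 17

Answer: [3, -3, -9, 11, 20, 14, 27, 20, 17]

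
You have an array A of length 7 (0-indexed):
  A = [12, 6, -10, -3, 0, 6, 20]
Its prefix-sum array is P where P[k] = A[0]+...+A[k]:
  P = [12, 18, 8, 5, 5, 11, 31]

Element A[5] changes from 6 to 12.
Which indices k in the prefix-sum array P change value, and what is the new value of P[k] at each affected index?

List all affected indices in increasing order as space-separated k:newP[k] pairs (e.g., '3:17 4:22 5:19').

Answer: 5:17 6:37

Derivation:
P[k] = A[0] + ... + A[k]
P[k] includes A[5] iff k >= 5
Affected indices: 5, 6, ..., 6; delta = 6
  P[5]: 11 + 6 = 17
  P[6]: 31 + 6 = 37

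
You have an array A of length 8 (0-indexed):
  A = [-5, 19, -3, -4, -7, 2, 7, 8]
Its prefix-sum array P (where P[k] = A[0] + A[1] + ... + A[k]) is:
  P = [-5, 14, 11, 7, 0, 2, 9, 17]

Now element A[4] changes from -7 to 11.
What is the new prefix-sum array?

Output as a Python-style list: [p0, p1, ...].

Answer: [-5, 14, 11, 7, 18, 20, 27, 35]

Derivation:
Change: A[4] -7 -> 11, delta = 18
P[k] for k < 4: unchanged (A[4] not included)
P[k] for k >= 4: shift by delta = 18
  P[0] = -5 + 0 = -5
  P[1] = 14 + 0 = 14
  P[2] = 11 + 0 = 11
  P[3] = 7 + 0 = 7
  P[4] = 0 + 18 = 18
  P[5] = 2 + 18 = 20
  P[6] = 9 + 18 = 27
  P[7] = 17 + 18 = 35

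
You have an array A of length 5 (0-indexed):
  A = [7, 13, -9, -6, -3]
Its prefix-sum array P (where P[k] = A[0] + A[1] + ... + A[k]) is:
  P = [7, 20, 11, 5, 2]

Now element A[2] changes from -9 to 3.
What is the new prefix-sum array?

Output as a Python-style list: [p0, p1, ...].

Answer: [7, 20, 23, 17, 14]

Derivation:
Change: A[2] -9 -> 3, delta = 12
P[k] for k < 2: unchanged (A[2] not included)
P[k] for k >= 2: shift by delta = 12
  P[0] = 7 + 0 = 7
  P[1] = 20 + 0 = 20
  P[2] = 11 + 12 = 23
  P[3] = 5 + 12 = 17
  P[4] = 2 + 12 = 14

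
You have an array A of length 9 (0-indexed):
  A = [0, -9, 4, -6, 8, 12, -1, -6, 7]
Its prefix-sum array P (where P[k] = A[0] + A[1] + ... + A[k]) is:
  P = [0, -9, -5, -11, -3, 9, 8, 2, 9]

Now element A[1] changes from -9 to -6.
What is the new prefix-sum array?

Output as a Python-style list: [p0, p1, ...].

Answer: [0, -6, -2, -8, 0, 12, 11, 5, 12]

Derivation:
Change: A[1] -9 -> -6, delta = 3
P[k] for k < 1: unchanged (A[1] not included)
P[k] for k >= 1: shift by delta = 3
  P[0] = 0 + 0 = 0
  P[1] = -9 + 3 = -6
  P[2] = -5 + 3 = -2
  P[3] = -11 + 3 = -8
  P[4] = -3 + 3 = 0
  P[5] = 9 + 3 = 12
  P[6] = 8 + 3 = 11
  P[7] = 2 + 3 = 5
  P[8] = 9 + 3 = 12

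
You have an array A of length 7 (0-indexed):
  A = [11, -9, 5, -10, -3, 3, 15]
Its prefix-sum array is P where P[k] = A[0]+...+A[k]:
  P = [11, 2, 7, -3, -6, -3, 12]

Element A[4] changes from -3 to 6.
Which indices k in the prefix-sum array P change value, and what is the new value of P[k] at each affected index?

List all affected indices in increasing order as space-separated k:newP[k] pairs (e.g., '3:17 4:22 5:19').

Answer: 4:3 5:6 6:21

Derivation:
P[k] = A[0] + ... + A[k]
P[k] includes A[4] iff k >= 4
Affected indices: 4, 5, ..., 6; delta = 9
  P[4]: -6 + 9 = 3
  P[5]: -3 + 9 = 6
  P[6]: 12 + 9 = 21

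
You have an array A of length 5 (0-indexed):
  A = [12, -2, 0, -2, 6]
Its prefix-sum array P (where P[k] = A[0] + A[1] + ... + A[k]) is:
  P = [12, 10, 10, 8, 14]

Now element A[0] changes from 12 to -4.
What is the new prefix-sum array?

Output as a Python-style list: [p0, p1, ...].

Change: A[0] 12 -> -4, delta = -16
P[k] for k < 0: unchanged (A[0] not included)
P[k] for k >= 0: shift by delta = -16
  P[0] = 12 + -16 = -4
  P[1] = 10 + -16 = -6
  P[2] = 10 + -16 = -6
  P[3] = 8 + -16 = -8
  P[4] = 14 + -16 = -2

Answer: [-4, -6, -6, -8, -2]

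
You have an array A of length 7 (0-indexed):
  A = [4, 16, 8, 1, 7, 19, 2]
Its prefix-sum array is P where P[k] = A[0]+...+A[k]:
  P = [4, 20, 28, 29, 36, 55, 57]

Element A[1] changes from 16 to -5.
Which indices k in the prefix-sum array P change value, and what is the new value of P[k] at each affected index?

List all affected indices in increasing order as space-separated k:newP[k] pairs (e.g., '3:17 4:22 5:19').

P[k] = A[0] + ... + A[k]
P[k] includes A[1] iff k >= 1
Affected indices: 1, 2, ..., 6; delta = -21
  P[1]: 20 + -21 = -1
  P[2]: 28 + -21 = 7
  P[3]: 29 + -21 = 8
  P[4]: 36 + -21 = 15
  P[5]: 55 + -21 = 34
  P[6]: 57 + -21 = 36

Answer: 1:-1 2:7 3:8 4:15 5:34 6:36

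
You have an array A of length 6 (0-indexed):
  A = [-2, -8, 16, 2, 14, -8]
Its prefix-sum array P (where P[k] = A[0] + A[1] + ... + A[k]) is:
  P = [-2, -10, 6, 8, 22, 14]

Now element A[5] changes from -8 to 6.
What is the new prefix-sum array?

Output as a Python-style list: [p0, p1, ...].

Change: A[5] -8 -> 6, delta = 14
P[k] for k < 5: unchanged (A[5] not included)
P[k] for k >= 5: shift by delta = 14
  P[0] = -2 + 0 = -2
  P[1] = -10 + 0 = -10
  P[2] = 6 + 0 = 6
  P[3] = 8 + 0 = 8
  P[4] = 22 + 0 = 22
  P[5] = 14 + 14 = 28

Answer: [-2, -10, 6, 8, 22, 28]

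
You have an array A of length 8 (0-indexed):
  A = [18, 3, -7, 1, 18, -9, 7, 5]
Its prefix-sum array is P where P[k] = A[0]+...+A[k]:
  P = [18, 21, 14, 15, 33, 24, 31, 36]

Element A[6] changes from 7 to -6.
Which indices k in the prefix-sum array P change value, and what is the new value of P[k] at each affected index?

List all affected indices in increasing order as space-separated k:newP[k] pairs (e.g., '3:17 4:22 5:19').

P[k] = A[0] + ... + A[k]
P[k] includes A[6] iff k >= 6
Affected indices: 6, 7, ..., 7; delta = -13
  P[6]: 31 + -13 = 18
  P[7]: 36 + -13 = 23

Answer: 6:18 7:23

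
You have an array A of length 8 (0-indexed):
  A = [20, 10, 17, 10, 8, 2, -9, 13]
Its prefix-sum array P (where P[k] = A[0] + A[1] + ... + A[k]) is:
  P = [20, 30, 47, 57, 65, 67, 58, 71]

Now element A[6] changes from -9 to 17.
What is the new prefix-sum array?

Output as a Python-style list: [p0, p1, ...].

Change: A[6] -9 -> 17, delta = 26
P[k] for k < 6: unchanged (A[6] not included)
P[k] for k >= 6: shift by delta = 26
  P[0] = 20 + 0 = 20
  P[1] = 30 + 0 = 30
  P[2] = 47 + 0 = 47
  P[3] = 57 + 0 = 57
  P[4] = 65 + 0 = 65
  P[5] = 67 + 0 = 67
  P[6] = 58 + 26 = 84
  P[7] = 71 + 26 = 97

Answer: [20, 30, 47, 57, 65, 67, 84, 97]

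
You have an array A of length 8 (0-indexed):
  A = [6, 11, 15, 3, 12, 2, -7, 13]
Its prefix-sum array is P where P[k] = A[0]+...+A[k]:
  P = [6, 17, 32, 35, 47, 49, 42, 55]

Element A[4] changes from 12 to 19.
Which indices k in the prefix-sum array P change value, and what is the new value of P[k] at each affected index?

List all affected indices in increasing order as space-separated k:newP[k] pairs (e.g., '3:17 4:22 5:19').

Answer: 4:54 5:56 6:49 7:62

Derivation:
P[k] = A[0] + ... + A[k]
P[k] includes A[4] iff k >= 4
Affected indices: 4, 5, ..., 7; delta = 7
  P[4]: 47 + 7 = 54
  P[5]: 49 + 7 = 56
  P[6]: 42 + 7 = 49
  P[7]: 55 + 7 = 62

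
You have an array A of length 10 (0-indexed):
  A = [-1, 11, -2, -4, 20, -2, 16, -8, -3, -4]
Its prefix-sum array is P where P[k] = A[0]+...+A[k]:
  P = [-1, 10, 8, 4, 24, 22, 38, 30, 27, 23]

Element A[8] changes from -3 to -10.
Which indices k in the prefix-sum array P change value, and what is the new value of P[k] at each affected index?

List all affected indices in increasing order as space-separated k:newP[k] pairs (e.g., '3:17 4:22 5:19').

P[k] = A[0] + ... + A[k]
P[k] includes A[8] iff k >= 8
Affected indices: 8, 9, ..., 9; delta = -7
  P[8]: 27 + -7 = 20
  P[9]: 23 + -7 = 16

Answer: 8:20 9:16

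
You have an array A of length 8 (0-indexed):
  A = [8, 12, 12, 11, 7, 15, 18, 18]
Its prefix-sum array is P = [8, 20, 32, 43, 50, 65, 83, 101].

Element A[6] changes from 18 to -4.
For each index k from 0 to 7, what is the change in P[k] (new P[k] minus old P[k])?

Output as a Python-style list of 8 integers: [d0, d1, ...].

Answer: [0, 0, 0, 0, 0, 0, -22, -22]

Derivation:
Element change: A[6] 18 -> -4, delta = -22
For k < 6: P[k] unchanged, delta_P[k] = 0
For k >= 6: P[k] shifts by exactly -22
Delta array: [0, 0, 0, 0, 0, 0, -22, -22]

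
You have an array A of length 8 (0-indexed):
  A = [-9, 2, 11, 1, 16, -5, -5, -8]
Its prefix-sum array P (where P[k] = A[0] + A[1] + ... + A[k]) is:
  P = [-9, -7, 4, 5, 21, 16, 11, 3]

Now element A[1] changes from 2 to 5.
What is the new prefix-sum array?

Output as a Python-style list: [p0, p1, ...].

Answer: [-9, -4, 7, 8, 24, 19, 14, 6]

Derivation:
Change: A[1] 2 -> 5, delta = 3
P[k] for k < 1: unchanged (A[1] not included)
P[k] for k >= 1: shift by delta = 3
  P[0] = -9 + 0 = -9
  P[1] = -7 + 3 = -4
  P[2] = 4 + 3 = 7
  P[3] = 5 + 3 = 8
  P[4] = 21 + 3 = 24
  P[5] = 16 + 3 = 19
  P[6] = 11 + 3 = 14
  P[7] = 3 + 3 = 6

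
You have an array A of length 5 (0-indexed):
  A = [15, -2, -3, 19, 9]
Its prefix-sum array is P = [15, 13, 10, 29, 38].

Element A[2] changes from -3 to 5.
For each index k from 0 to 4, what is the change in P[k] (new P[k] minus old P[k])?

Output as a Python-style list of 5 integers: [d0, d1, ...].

Answer: [0, 0, 8, 8, 8]

Derivation:
Element change: A[2] -3 -> 5, delta = 8
For k < 2: P[k] unchanged, delta_P[k] = 0
For k >= 2: P[k] shifts by exactly 8
Delta array: [0, 0, 8, 8, 8]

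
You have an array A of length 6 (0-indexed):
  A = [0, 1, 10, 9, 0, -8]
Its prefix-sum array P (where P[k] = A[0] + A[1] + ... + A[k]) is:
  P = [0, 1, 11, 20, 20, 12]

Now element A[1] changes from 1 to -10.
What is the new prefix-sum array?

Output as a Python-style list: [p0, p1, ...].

Change: A[1] 1 -> -10, delta = -11
P[k] for k < 1: unchanged (A[1] not included)
P[k] for k >= 1: shift by delta = -11
  P[0] = 0 + 0 = 0
  P[1] = 1 + -11 = -10
  P[2] = 11 + -11 = 0
  P[3] = 20 + -11 = 9
  P[4] = 20 + -11 = 9
  P[5] = 12 + -11 = 1

Answer: [0, -10, 0, 9, 9, 1]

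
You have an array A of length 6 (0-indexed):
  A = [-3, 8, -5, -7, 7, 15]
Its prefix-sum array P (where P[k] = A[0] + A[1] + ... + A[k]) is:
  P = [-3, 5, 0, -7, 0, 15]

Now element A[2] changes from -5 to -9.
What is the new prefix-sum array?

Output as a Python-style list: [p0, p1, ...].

Change: A[2] -5 -> -9, delta = -4
P[k] for k < 2: unchanged (A[2] not included)
P[k] for k >= 2: shift by delta = -4
  P[0] = -3 + 0 = -3
  P[1] = 5 + 0 = 5
  P[2] = 0 + -4 = -4
  P[3] = -7 + -4 = -11
  P[4] = 0 + -4 = -4
  P[5] = 15 + -4 = 11

Answer: [-3, 5, -4, -11, -4, 11]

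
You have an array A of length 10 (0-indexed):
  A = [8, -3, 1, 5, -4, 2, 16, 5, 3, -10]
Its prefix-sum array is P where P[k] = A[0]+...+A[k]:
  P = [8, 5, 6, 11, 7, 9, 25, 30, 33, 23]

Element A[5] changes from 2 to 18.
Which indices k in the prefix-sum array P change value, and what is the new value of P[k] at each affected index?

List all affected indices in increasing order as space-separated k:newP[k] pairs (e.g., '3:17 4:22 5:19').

P[k] = A[0] + ... + A[k]
P[k] includes A[5] iff k >= 5
Affected indices: 5, 6, ..., 9; delta = 16
  P[5]: 9 + 16 = 25
  P[6]: 25 + 16 = 41
  P[7]: 30 + 16 = 46
  P[8]: 33 + 16 = 49
  P[9]: 23 + 16 = 39

Answer: 5:25 6:41 7:46 8:49 9:39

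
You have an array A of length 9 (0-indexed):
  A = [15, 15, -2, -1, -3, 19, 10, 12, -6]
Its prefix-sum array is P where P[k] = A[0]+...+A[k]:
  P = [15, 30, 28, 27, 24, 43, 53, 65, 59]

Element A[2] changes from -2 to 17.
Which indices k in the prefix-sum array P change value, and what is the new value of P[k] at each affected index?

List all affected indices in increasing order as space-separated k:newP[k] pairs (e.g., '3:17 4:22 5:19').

Answer: 2:47 3:46 4:43 5:62 6:72 7:84 8:78

Derivation:
P[k] = A[0] + ... + A[k]
P[k] includes A[2] iff k >= 2
Affected indices: 2, 3, ..., 8; delta = 19
  P[2]: 28 + 19 = 47
  P[3]: 27 + 19 = 46
  P[4]: 24 + 19 = 43
  P[5]: 43 + 19 = 62
  P[6]: 53 + 19 = 72
  P[7]: 65 + 19 = 84
  P[8]: 59 + 19 = 78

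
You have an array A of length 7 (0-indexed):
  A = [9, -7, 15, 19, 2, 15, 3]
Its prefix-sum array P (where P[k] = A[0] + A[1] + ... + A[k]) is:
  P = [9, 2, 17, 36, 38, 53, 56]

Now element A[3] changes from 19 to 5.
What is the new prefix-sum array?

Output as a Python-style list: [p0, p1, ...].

Change: A[3] 19 -> 5, delta = -14
P[k] for k < 3: unchanged (A[3] not included)
P[k] for k >= 3: shift by delta = -14
  P[0] = 9 + 0 = 9
  P[1] = 2 + 0 = 2
  P[2] = 17 + 0 = 17
  P[3] = 36 + -14 = 22
  P[4] = 38 + -14 = 24
  P[5] = 53 + -14 = 39
  P[6] = 56 + -14 = 42

Answer: [9, 2, 17, 22, 24, 39, 42]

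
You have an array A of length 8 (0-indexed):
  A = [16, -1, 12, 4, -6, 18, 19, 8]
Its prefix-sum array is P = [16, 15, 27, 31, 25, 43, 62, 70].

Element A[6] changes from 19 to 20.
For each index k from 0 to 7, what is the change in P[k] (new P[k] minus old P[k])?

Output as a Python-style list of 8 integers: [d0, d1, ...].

Answer: [0, 0, 0, 0, 0, 0, 1, 1]

Derivation:
Element change: A[6] 19 -> 20, delta = 1
For k < 6: P[k] unchanged, delta_P[k] = 0
For k >= 6: P[k] shifts by exactly 1
Delta array: [0, 0, 0, 0, 0, 0, 1, 1]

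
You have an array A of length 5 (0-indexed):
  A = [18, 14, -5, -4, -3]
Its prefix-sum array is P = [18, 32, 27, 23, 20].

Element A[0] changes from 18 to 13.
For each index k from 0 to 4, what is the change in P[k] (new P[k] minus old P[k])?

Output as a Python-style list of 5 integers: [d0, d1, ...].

Answer: [-5, -5, -5, -5, -5]

Derivation:
Element change: A[0] 18 -> 13, delta = -5
For k < 0: P[k] unchanged, delta_P[k] = 0
For k >= 0: P[k] shifts by exactly -5
Delta array: [-5, -5, -5, -5, -5]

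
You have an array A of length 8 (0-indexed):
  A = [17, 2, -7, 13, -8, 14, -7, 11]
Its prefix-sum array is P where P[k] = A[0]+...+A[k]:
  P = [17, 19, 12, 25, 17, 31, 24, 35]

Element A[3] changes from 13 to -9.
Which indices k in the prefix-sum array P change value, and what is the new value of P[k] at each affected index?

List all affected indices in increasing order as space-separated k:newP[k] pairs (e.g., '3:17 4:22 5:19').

P[k] = A[0] + ... + A[k]
P[k] includes A[3] iff k >= 3
Affected indices: 3, 4, ..., 7; delta = -22
  P[3]: 25 + -22 = 3
  P[4]: 17 + -22 = -5
  P[5]: 31 + -22 = 9
  P[6]: 24 + -22 = 2
  P[7]: 35 + -22 = 13

Answer: 3:3 4:-5 5:9 6:2 7:13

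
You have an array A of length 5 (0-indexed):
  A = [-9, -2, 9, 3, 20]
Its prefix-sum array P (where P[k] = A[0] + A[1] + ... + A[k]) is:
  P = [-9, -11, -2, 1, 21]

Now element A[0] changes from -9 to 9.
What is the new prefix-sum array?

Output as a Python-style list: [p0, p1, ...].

Change: A[0] -9 -> 9, delta = 18
P[k] for k < 0: unchanged (A[0] not included)
P[k] for k >= 0: shift by delta = 18
  P[0] = -9 + 18 = 9
  P[1] = -11 + 18 = 7
  P[2] = -2 + 18 = 16
  P[3] = 1 + 18 = 19
  P[4] = 21 + 18 = 39

Answer: [9, 7, 16, 19, 39]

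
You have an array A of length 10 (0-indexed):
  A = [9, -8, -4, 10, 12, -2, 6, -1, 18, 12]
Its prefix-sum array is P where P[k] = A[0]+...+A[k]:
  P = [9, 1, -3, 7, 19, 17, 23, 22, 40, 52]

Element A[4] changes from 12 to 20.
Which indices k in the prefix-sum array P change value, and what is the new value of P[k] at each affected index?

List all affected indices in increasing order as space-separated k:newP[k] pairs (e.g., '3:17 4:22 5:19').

Answer: 4:27 5:25 6:31 7:30 8:48 9:60

Derivation:
P[k] = A[0] + ... + A[k]
P[k] includes A[4] iff k >= 4
Affected indices: 4, 5, ..., 9; delta = 8
  P[4]: 19 + 8 = 27
  P[5]: 17 + 8 = 25
  P[6]: 23 + 8 = 31
  P[7]: 22 + 8 = 30
  P[8]: 40 + 8 = 48
  P[9]: 52 + 8 = 60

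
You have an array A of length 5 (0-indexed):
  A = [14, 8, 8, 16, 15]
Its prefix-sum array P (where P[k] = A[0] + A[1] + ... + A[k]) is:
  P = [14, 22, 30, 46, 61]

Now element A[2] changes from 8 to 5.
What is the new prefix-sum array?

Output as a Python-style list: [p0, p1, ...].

Change: A[2] 8 -> 5, delta = -3
P[k] for k < 2: unchanged (A[2] not included)
P[k] for k >= 2: shift by delta = -3
  P[0] = 14 + 0 = 14
  P[1] = 22 + 0 = 22
  P[2] = 30 + -3 = 27
  P[3] = 46 + -3 = 43
  P[4] = 61 + -3 = 58

Answer: [14, 22, 27, 43, 58]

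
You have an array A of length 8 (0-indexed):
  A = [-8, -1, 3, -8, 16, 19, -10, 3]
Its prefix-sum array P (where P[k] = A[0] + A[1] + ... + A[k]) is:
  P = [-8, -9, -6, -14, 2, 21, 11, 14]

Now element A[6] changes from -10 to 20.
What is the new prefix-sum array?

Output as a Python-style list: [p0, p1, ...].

Answer: [-8, -9, -6, -14, 2, 21, 41, 44]

Derivation:
Change: A[6] -10 -> 20, delta = 30
P[k] for k < 6: unchanged (A[6] not included)
P[k] for k >= 6: shift by delta = 30
  P[0] = -8 + 0 = -8
  P[1] = -9 + 0 = -9
  P[2] = -6 + 0 = -6
  P[3] = -14 + 0 = -14
  P[4] = 2 + 0 = 2
  P[5] = 21 + 0 = 21
  P[6] = 11 + 30 = 41
  P[7] = 14 + 30 = 44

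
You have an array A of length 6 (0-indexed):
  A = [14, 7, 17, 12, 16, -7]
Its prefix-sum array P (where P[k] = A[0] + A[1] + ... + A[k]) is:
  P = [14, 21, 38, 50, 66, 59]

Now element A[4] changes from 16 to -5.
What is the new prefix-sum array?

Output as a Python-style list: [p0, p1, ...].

Answer: [14, 21, 38, 50, 45, 38]

Derivation:
Change: A[4] 16 -> -5, delta = -21
P[k] for k < 4: unchanged (A[4] not included)
P[k] for k >= 4: shift by delta = -21
  P[0] = 14 + 0 = 14
  P[1] = 21 + 0 = 21
  P[2] = 38 + 0 = 38
  P[3] = 50 + 0 = 50
  P[4] = 66 + -21 = 45
  P[5] = 59 + -21 = 38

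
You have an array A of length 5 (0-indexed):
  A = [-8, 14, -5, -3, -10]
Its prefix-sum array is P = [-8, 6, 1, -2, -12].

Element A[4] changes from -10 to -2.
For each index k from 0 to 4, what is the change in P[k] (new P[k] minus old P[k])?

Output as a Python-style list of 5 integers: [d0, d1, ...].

Element change: A[4] -10 -> -2, delta = 8
For k < 4: P[k] unchanged, delta_P[k] = 0
For k >= 4: P[k] shifts by exactly 8
Delta array: [0, 0, 0, 0, 8]

Answer: [0, 0, 0, 0, 8]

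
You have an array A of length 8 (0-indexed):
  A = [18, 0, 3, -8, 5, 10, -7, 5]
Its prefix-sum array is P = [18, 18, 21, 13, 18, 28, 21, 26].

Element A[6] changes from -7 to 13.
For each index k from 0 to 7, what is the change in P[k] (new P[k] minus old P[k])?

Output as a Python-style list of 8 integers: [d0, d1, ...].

Element change: A[6] -7 -> 13, delta = 20
For k < 6: P[k] unchanged, delta_P[k] = 0
For k >= 6: P[k] shifts by exactly 20
Delta array: [0, 0, 0, 0, 0, 0, 20, 20]

Answer: [0, 0, 0, 0, 0, 0, 20, 20]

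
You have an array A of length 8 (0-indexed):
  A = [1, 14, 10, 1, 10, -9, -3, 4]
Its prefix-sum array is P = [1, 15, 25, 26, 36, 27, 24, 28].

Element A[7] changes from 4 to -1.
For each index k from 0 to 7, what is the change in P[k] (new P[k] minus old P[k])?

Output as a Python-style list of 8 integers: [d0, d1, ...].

Answer: [0, 0, 0, 0, 0, 0, 0, -5]

Derivation:
Element change: A[7] 4 -> -1, delta = -5
For k < 7: P[k] unchanged, delta_P[k] = 0
For k >= 7: P[k] shifts by exactly -5
Delta array: [0, 0, 0, 0, 0, 0, 0, -5]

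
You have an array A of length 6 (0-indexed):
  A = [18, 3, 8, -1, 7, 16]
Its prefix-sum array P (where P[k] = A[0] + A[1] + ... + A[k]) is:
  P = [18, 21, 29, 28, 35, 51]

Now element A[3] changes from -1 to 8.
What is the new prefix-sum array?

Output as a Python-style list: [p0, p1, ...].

Change: A[3] -1 -> 8, delta = 9
P[k] for k < 3: unchanged (A[3] not included)
P[k] for k >= 3: shift by delta = 9
  P[0] = 18 + 0 = 18
  P[1] = 21 + 0 = 21
  P[2] = 29 + 0 = 29
  P[3] = 28 + 9 = 37
  P[4] = 35 + 9 = 44
  P[5] = 51 + 9 = 60

Answer: [18, 21, 29, 37, 44, 60]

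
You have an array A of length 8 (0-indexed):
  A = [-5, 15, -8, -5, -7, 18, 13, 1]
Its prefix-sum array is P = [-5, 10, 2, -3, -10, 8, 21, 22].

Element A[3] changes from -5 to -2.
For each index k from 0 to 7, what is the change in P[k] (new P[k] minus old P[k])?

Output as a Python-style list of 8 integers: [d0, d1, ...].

Element change: A[3] -5 -> -2, delta = 3
For k < 3: P[k] unchanged, delta_P[k] = 0
For k >= 3: P[k] shifts by exactly 3
Delta array: [0, 0, 0, 3, 3, 3, 3, 3]

Answer: [0, 0, 0, 3, 3, 3, 3, 3]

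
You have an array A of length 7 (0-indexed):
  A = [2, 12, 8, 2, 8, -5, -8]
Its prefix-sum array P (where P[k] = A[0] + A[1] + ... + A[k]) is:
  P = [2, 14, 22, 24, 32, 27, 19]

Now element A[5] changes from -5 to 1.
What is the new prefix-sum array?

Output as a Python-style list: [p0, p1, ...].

Answer: [2, 14, 22, 24, 32, 33, 25]

Derivation:
Change: A[5] -5 -> 1, delta = 6
P[k] for k < 5: unchanged (A[5] not included)
P[k] for k >= 5: shift by delta = 6
  P[0] = 2 + 0 = 2
  P[1] = 14 + 0 = 14
  P[2] = 22 + 0 = 22
  P[3] = 24 + 0 = 24
  P[4] = 32 + 0 = 32
  P[5] = 27 + 6 = 33
  P[6] = 19 + 6 = 25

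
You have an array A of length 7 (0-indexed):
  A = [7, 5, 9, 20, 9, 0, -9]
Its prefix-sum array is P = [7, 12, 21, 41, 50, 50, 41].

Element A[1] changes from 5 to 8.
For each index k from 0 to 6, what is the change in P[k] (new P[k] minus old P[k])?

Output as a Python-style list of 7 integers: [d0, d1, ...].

Element change: A[1] 5 -> 8, delta = 3
For k < 1: P[k] unchanged, delta_P[k] = 0
For k >= 1: P[k] shifts by exactly 3
Delta array: [0, 3, 3, 3, 3, 3, 3]

Answer: [0, 3, 3, 3, 3, 3, 3]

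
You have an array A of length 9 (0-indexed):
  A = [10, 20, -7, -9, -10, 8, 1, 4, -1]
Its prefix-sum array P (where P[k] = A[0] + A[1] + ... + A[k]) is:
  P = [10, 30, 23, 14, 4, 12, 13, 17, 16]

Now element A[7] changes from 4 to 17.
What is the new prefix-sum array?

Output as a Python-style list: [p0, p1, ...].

Change: A[7] 4 -> 17, delta = 13
P[k] for k < 7: unchanged (A[7] not included)
P[k] for k >= 7: shift by delta = 13
  P[0] = 10 + 0 = 10
  P[1] = 30 + 0 = 30
  P[2] = 23 + 0 = 23
  P[3] = 14 + 0 = 14
  P[4] = 4 + 0 = 4
  P[5] = 12 + 0 = 12
  P[6] = 13 + 0 = 13
  P[7] = 17 + 13 = 30
  P[8] = 16 + 13 = 29

Answer: [10, 30, 23, 14, 4, 12, 13, 30, 29]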